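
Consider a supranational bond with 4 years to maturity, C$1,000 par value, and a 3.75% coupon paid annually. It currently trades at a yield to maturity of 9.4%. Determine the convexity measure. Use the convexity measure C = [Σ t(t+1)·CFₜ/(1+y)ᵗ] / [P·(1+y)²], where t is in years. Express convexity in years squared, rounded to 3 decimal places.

15.399

With y = 0.094:
  t   CF        PV=CF/(1+0.094)^t    t·PV        t(t+1)·PV
  1        37.50        34.2779        34.2779          68.5558
  2        37.50        31.3326        62.6652         187.9957
  3        37.50        28.6404        85.9212         343.6850
  4     1,037.50       724.3006     2,897.2022      14,486.0111
  Σ                    818.5515     3,080.0666      15,086.2475
P = 818.5515.
Convexity = Σ t(t+1)·PV / [P·(1+y)²] = 15,086.2475 / (818.5515 × 1.196836) = 15.39929.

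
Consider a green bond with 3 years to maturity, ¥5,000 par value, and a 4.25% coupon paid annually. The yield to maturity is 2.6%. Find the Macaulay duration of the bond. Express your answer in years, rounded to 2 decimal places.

2.88 years

Periodic yield y = 0.026. Discount each cash flow and weight by its year:
  t   CF        PV=CF/(1+0.026)^t    t·PV
  1       212.50       207.1150       207.1150
  2       212.50       201.8665       403.7330
  3     5,212.50     4,826.1852    14,478.5557
  Σ                  5,235.1667    15,089.4036
Price P = Σ PV = 5,235.1667.
Macaulay duration = Σ(t·PV) / P = 15,089.4036 / 5,235.1667 = 2.88232 years.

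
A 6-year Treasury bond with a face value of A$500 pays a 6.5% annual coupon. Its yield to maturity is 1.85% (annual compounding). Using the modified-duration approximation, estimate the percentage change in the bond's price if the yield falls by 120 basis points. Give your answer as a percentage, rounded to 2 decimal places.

Periodic yield y = 0.0185. Modified duration first:
  t   CF        PV=CF/(1+0.0185)^t    t·PV
  1        32.50        31.9097        31.9097
  2        32.50        31.3301        62.6601
  3        32.50        30.7610        92.2830
  4        32.50        30.2022       120.8090
  5        32.50        29.6537       148.2683
  6       532.50       477.0385     2,862.2309
  Σ                    630.8951     3,318.1609
P = 630.8951; D_Mac = 5.25945 yrs; D_mod = 5.25945/(1+0.0185) = 5.16392 yrs.
ΔP/P ≈ -D_mod · Δy = -5.16392 × (-0.012) = +0.061967 = +6.1967%.

+6.20%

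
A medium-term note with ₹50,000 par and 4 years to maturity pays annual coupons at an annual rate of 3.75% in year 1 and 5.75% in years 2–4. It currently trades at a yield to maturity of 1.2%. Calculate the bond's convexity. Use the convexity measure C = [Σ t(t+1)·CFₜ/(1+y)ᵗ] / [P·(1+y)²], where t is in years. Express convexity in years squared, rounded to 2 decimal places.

17.93

With y = 0.012:
  t   CF        PV=CF/(1+0.012)^t    t·PV        t(t+1)·PV
  1     1,875.00     1,852.7668     1,852.7668       3,705.5336
  2     2,875.00     2,807.2224     5,614.4448      16,843.3345
  3     2,875.00     2,773.9352     8,321.8056      33,287.2224
  4    52,875.00    50,411.3503   201,645.4012   1,008,227.0058
  Σ                 57,845.2747   217,434.4184   1,062,063.0963
P = 57,845.2747.
Convexity = Σ t(t+1)·PV / [P·(1+y)²] = 1,062,063.0963 / (57,845.2747 × 1.024144) = 17.92757.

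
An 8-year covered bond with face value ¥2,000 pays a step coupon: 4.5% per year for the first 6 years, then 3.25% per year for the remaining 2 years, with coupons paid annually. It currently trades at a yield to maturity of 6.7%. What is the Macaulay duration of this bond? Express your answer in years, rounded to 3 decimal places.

6.784 years

Periodic yield y = 0.067. Discount each cash flow and weight by its year:
  t   CF        PV=CF/(1+0.067)^t    t·PV
  1        90.00        84.3486        84.3486
  2        90.00        79.0521       158.1043
  3        90.00        74.0882       222.2647
  4        90.00        69.4360       277.7441
  5        90.00        65.0759       325.3797
  6        90.00        60.9896       365.9378
  7        65.00        41.2822       288.9751
  8     2,065.00     1,229.1495     9,833.1958
  Σ                  1,703.4222    11,555.9501
Price P = Σ PV = 1,703.4222.
Macaulay duration = Σ(t·PV) / P = 11,555.9501 / 1,703.4222 = 6.78396 years.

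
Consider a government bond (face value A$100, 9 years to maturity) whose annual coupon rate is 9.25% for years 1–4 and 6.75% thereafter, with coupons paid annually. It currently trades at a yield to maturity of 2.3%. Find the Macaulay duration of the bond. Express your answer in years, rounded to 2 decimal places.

7.02 years

Periodic yield y = 0.023. Discount each cash flow and weight by its year:
  t   CF        PV=CF/(1+0.023)^t    t·PV
  1         9.25         9.0420         9.0420
  2         9.25         8.8387        17.6775
  3         9.25         8.6400        25.9201
  4         9.25         8.4458        33.7831
  5         6.75         6.0246        30.1228
  6         6.75         5.8891        35.3347
  7         6.75         5.7567        40.2970
  8         6.75         5.6273        45.0183
  9       106.75        86.9936       782.9422
  Σ                    145.2578     1,020.1376
Price P = Σ PV = 145.2578.
Macaulay duration = Σ(t·PV) / P = 1,020.1376 / 145.2578 = 7.02294 years.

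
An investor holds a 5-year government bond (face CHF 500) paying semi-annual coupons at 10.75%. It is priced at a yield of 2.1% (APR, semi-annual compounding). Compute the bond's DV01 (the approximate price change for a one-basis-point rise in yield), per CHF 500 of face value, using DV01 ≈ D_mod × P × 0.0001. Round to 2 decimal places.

Periodic yield y = 0.0105.
  t   CF        PV=CF/(1+0.0105)^t    t·PV
  1       26.875        26.5957        26.5957
  2       26.875        26.3194        52.6388
  3       26.875        26.0459        78.1377
  4       26.875        25.7753       103.1011
  5       26.875        25.5074       127.5372
  6       26.875        25.2424       151.4544
  7       26.875        24.9801       174.8607
  8       26.875        24.7205       197.7643
  9       26.875        24.4637       220.1730
  10     526.875       474.6182     4,746.1823
  Σ                    704.2687     5,878.4453
P = 704.2687; D_Mac = 8.34688 half-year periods = 4.17344 yrs; D_mod = 4.13007 yrs.
DV01 ≈ 4.13007 × 704.2687 × 0.0001 = 0.290868.

CHF 0.29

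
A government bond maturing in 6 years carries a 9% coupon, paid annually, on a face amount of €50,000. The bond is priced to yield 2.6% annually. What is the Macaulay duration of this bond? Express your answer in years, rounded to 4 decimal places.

Periodic yield y = 0.026. Discount each cash flow and weight by its year:
  t   CF        PV=CF/(1+0.026)^t    t·PV
  1     4,500.00     4,385.9649     4,385.9649
  2     4,500.00     4,274.8196     8,549.6392
  3     4,500.00     4,166.4908    12,499.4725
  4     4,500.00     4,060.9073    16,243.6290
  5     4,500.00     3,957.9993    19,789.9964
  6    54,500.00    46,721.0224   280,326.1342
  Σ                 67,567.2042   341,794.8362
Price P = Σ PV = 67,567.2042.
Macaulay duration = Σ(t·PV) / P = 341,794.8362 / 67,567.2042 = 5.05859 years.

5.0586 years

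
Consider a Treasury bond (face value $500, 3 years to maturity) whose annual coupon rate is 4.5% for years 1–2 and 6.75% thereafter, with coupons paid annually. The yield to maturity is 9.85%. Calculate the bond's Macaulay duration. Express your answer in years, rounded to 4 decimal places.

2.8651 years

Periodic yield y = 0.0985. Discount each cash flow and weight by its year:
  t   CF        PV=CF/(1+0.0985)^t    t·PV
  1        22.50        20.4825        20.4825
  2        22.50        18.6459        37.2917
  3       533.75       402.6593     1,207.9778
  Σ                    441.7876     1,265.7520
Price P = Σ PV = 441.7876.
Macaulay duration = Σ(t·PV) / P = 1,265.7520 / 441.7876 = 2.86507 years.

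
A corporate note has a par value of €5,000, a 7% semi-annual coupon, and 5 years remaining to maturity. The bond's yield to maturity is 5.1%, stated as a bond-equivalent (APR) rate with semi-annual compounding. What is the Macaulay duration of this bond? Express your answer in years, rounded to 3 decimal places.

4.336 years

Periodic yield y = 0.0255. Discount each cash flow and weight by its period:
  t   CF        PV=CF/(1+0.0255)^t    t·PV
  1       175.00       170.6485       170.6485
  2       175.00       166.4051       332.8103
  3       175.00       162.2673       486.8020
  4       175.00       158.2324       632.9296
  5       175.00       154.2978       771.4890
  6       175.00       150.4610       902.7662
  7       175.00       146.7197     1,027.0378
  8       175.00       143.0714     1,144.5709
  9       175.00       139.5138     1,255.6239
  10    5,175.00     4,023.0340    40,230.3404
  Σ                  5,414.6510    46,955.0185
Price P = Σ PV = 5,414.6510.
Macaulay duration = Σ(t·PV) / P = 46,955.0185 / 5,414.6510 = 8.67185 half-year periods.
In years: 8.67185 / 2 = 4.33592 years.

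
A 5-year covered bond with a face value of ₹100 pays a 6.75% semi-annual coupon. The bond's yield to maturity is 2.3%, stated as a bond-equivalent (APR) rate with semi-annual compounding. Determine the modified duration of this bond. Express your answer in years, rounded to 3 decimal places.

Periodic yield y = 0.0115. First find Macaulay duration:
  t   CF        PV=CF/(1+0.0115)^t    t·PV
  1        3.375         3.3366         3.3366
  2        3.375         3.2987         6.5974
  3        3.375         3.2612         9.7836
  4        3.375         3.2241        12.8965
  5        3.375         3.1875        15.9373
  6        3.375         3.1512        18.9073
  7        3.375         3.1154        21.8077
  8        3.375         3.0800        24.6398
  9        3.375         3.0450        27.4046
  10     103.375        92.2055       922.0546
  Σ                    120.9051     1,063.3654
P = 120.9051; Macaulay duration = 1,063.3654 / 120.9051 = 8.79504 half-year periods = 4.39752 years.
Modified duration = D_Mac / (1 + y) = 4.39752 / 1.0115 = 4.34752 years.

4.348 years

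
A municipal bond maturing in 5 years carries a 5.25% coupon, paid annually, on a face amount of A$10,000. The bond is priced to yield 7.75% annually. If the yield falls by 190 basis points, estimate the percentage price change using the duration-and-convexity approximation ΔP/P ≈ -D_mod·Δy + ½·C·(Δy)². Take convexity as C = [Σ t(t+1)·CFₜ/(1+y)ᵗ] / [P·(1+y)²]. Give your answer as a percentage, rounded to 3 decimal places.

+8.332%

With y = 0.0775:
  t   CF        PV=CF/(1+0.0775)^t    t·PV        t(t+1)·PV
  1       525.00       487.2390       487.2390         974.4780
  2       525.00       452.1939       904.3879       2,713.1637
  3       525.00       419.6696     1,259.0087       5,036.0347
  4       525.00       389.4845     1,557.9380       7,789.6902
  5    10,525.00     7,246.6237    36,233.1185     217,398.7112
  Σ                  8,995.2107    40,441.6921     233,912.0777
P = 8,995.2107; D_Mac = 4.49591 yrs; D_mod = 4.17254 yrs; C = 22.39787.
Duration effect: -4.17254 × (-0.019) = +0.079278
Convexity effect: 0.5 × 22.39787 × (-0.019)² = +0.0040428
ΔP/P ≈ +0.079278 + 0.0040428 = +0.083321 = +8.3321%.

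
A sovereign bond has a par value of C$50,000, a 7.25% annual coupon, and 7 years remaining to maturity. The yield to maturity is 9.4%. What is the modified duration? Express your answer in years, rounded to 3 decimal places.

5.162 years

Periodic yield y = 0.094. First find Macaulay duration:
  t   CF        PV=CF/(1+0.094)^t    t·PV
  1     3,625.00     3,313.5283     3,313.5283
  2     3,625.00     3,028.8193     6,057.6386
  3     3,625.00     2,768.5734     8,305.7203
  4     3,625.00     2,530.6887    10,122.7547
  5     3,625.00     2,313.2438    11,566.2188
  6     3,625.00     2,114.4824    12,686.8945
  7    53,625.00    28,592.0998   200,144.6987
  Σ                 44,661.4358   252,197.4540
P = 44,661.4358; Macaulay duration = 252,197.4540 / 44,661.4358 = 5.64687 years.
Modified duration = D_Mac / (1 + y) = 5.64687 / 1.094 = 5.16168 years.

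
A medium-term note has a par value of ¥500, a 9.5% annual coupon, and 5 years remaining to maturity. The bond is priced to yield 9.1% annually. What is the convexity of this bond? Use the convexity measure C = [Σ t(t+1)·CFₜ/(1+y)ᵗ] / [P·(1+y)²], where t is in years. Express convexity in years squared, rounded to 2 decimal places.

19.96

With y = 0.091:
  t   CF        PV=CF/(1+0.091)^t    t·PV        t(t+1)·PV
  1        47.50        43.5380        43.5380          87.0761
  2        47.50        39.9065        79.8131         239.4393
  3        47.50        36.5779       109.7338         438.9354
  4        47.50        33.5270       134.1080         670.5399
  5       547.50       354.2096     1,771.0482      10,626.2891
  Σ                    507.7592     2,138.2411      12,062.2797
P = 507.7592.
Convexity = Σ t(t+1)·PV / [P·(1+y)²] = 12,062.2797 / (507.7592 × 1.190281) = 19.95823.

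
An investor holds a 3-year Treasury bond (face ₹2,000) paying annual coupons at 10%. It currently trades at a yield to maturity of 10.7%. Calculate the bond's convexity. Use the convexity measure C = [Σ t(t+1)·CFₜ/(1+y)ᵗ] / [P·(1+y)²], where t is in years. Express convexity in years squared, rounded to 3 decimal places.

8.636

With y = 0.107:
  t   CF        PV=CF/(1+0.107)^t    t·PV        t(t+1)·PV
  1       200.00       180.6685       180.6685         361.3369
  2       200.00       163.2055       326.4110         979.2329
  3     2,200.00     1,621.7347     4,865.2042      19,460.8168
  Σ                  1,965.6087     5,372.2836      20,801.3867
P = 1,965.6087.
Convexity = Σ t(t+1)·PV / [P·(1+y)²] = 20,801.3867 / (1,965.6087 × 1.225449) = 8.63575.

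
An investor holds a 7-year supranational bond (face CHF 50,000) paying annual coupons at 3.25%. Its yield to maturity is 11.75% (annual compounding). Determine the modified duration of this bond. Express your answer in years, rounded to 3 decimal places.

5.508 years

Periodic yield y = 0.1175. First find Macaulay duration:
  t   CF        PV=CF/(1+0.1175)^t    t·PV
  1     1,625.00     1,454.1387     1,454.1387
  2     1,625.00     1,301.2427     2,602.4854
  3     1,625.00     1,164.4230     3,493.2690
  4     1,625.00     1,041.9892     4,167.9570
  5     1,625.00       932.4289     4,662.1443
  6     1,625.00       834.3882     5,006.3294
  7    51,625.00    23,720.6913   166,044.8392
  Σ                 30,449.3020   187,431.1630
P = 30,449.3020; Macaulay duration = 187,431.1630 / 30,449.3020 = 6.15552 years.
Modified duration = D_Mac / (1 + y) = 6.15552 / 1.1175 = 5.50829 years.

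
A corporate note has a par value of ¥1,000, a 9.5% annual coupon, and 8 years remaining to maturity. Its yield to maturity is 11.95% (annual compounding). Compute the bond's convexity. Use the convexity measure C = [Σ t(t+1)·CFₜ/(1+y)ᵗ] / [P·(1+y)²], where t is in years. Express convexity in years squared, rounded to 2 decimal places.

36.95

With y = 0.1195:
  t   CF        PV=CF/(1+0.1195)^t    t·PV        t(t+1)·PV
  1        95.00        84.8593        84.8593         169.7186
  2        95.00        75.8011       151.6022         454.8065
  3        95.00        67.7098       203.1293         812.5172
  4        95.00        60.4821       241.9286       1,209.6430
  5        95.00        54.0260       270.1302       1,620.7811
  6        95.00        48.2591       289.5545       2,026.8813
  7        95.00        43.1077       301.7539       2,414.0316
  8     1,095.00       443.8348     3,550.6783      31,956.1045
  Σ                    878.0799     5,093.6362      40,664.4837
P = 878.0799.
Convexity = Σ t(t+1)·PV / [P·(1+y)²] = 40,664.4837 / (878.0799 × 1.253280) = 36.95158.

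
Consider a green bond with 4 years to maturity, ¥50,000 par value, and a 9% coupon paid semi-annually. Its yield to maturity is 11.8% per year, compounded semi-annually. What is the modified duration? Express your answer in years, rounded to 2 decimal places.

Periodic yield y = 0.059. First find Macaulay duration:
  t   CF        PV=CF/(1+0.059)^t    t·PV
  1     2,250.00     2,124.6459     2,124.6459
  2     2,250.00     2,006.2756     4,012.5513
  3     2,250.00     1,894.5001     5,683.5004
  4     2,250.00     1,788.9520     7,155.8078
  5     2,250.00     1,689.2842     8,446.4210
  6     2,250.00     1,595.1692     9,571.0152
  7     2,250.00     1,506.2976    10,544.0835
  8    52,250.00    33,030.7636   264,246.1089
  Σ                 45,635.8883   311,784.1340
P = 45,635.8883; Macaulay duration = 311,784.1340 / 45,635.8883 = 6.83199 half-year periods = 3.41600 years.
Modified duration = D_Mac / (1 + y) = 3.41600 / 1.059 = 3.22568 years.

3.23 years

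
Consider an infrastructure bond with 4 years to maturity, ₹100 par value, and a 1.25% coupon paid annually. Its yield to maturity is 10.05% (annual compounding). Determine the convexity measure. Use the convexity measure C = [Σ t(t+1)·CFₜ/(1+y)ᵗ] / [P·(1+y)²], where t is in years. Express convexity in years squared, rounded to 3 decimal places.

16.029

With y = 0.1005:
  t   CF        PV=CF/(1+0.1005)^t    t·PV        t(t+1)·PV
  1         1.25         1.1358         1.1358           2.2717
  2         1.25         1.0321         2.0642           6.1927
  3         1.25         0.9379         2.8136          11.2544
  4       101.25        69.0295       276.1181       1,380.5904
  Σ                     72.1353       282.1318       1,400.3091
P = 72.1353.
Convexity = Σ t(t+1)·PV / [P·(1+y)²] = 1,400.3091 / (72.1353 × 1.211100) = 16.02860.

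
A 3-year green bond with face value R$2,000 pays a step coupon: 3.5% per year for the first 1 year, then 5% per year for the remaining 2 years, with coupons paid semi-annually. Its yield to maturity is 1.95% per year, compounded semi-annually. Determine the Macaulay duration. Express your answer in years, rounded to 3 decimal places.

2.860 years

Periodic yield y = 0.00975. Discount each cash flow and weight by its period:
  t   CF        PV=CF/(1+0.00975)^t    t·PV
  1        35.00        34.6620        34.6620
  2        35.00        34.3274        68.6547
  3        50.00        48.5656       145.6967
  4        50.00        48.0966       192.3865
  5        50.00        47.6322       238.1610
  6     2,050.00     1,934.0633    11,604.3800
  Σ                  2,147.3471    12,283.9409
Price P = Σ PV = 2,147.3471.
Macaulay duration = Σ(t·PV) / P = 12,283.9409 / 2,147.3471 = 5.72052 half-year periods.
In years: 5.72052 / 2 = 2.86026 years.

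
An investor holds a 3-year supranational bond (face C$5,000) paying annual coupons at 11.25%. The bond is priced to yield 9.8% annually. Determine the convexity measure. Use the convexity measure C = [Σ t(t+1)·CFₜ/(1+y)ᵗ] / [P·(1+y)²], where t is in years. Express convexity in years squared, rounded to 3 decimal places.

8.685

With y = 0.098:
  t   CF        PV=CF/(1+0.098)^t    t·PV        t(t+1)·PV
  1       562.50       512.2951       512.2951       1,024.5902
  2       562.50       466.5711       933.1422       2,799.4267
  3     5,562.50     4,202.0673    12,606.2019      50,424.8076
  Σ                  5,180.9335    14,051.6392      54,248.8244
P = 5,180.9335.
Convexity = Σ t(t+1)·PV / [P·(1+y)²] = 54,248.8244 / (5,180.9335 × 1.205604) = 8.68516.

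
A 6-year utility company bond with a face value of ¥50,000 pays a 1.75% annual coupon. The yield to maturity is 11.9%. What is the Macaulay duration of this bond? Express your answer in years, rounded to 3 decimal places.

Periodic yield y = 0.119. Discount each cash flow and weight by its year:
  t   CF        PV=CF/(1+0.119)^t    t·PV
  1       875.00       781.9482       781.9482
  2       875.00       698.7919     1,397.5839
  3       875.00       624.4789     1,873.4368
  4       875.00       558.0688     2,232.2750
  5       875.00       498.7210     2,493.6048
  6    50,875.00    25,913.3704   155,480.2225
  Σ                 29,075.3792   164,259.0711
Price P = Σ PV = 29,075.3792.
Macaulay duration = Σ(t·PV) / P = 164,259.0711 / 29,075.3792 = 5.64942 years.

5.649 years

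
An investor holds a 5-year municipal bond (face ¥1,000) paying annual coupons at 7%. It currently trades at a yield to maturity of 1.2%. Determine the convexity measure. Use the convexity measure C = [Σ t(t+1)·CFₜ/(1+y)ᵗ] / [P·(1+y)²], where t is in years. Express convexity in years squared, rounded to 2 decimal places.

With y = 0.012:
  t   CF        PV=CF/(1+0.012)^t    t·PV        t(t+1)·PV
  1        70.00        69.1700        69.1700         138.3399
  2        70.00        68.3498       136.6995         410.0986
  3        70.00        67.5393       202.6179         810.4715
  4        70.00        66.7384       266.9537       1,334.7686
  5     1,070.00     1,008.0480     5,040.2400      30,241.4402
  Σ                  1,279.8455     5,715.6811      32,935.1188
P = 1,279.8455.
Convexity = Σ t(t+1)·PV / [P·(1+y)²] = 32,935.1188 / (1,279.8455 × 1.024144) = 25.12700.

25.13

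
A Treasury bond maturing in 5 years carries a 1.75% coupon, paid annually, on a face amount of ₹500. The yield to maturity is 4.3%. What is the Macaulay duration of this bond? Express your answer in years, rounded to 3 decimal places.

Periodic yield y = 0.043. Discount each cash flow and weight by its year:
  t   CF        PV=CF/(1+0.043)^t    t·PV
  1         8.75         8.3893         8.3893
  2         8.75         8.0434        16.0868
  3         8.75         7.7118        23.1354
  4         8.75         7.3939        29.5754
  5       508.75       412.1762     2,060.8809
  Σ                    443.7145     2,138.0677
Price P = Σ PV = 443.7145.
Macaulay duration = Σ(t·PV) / P = 2,138.0677 / 443.7145 = 4.81857 years.

4.819 years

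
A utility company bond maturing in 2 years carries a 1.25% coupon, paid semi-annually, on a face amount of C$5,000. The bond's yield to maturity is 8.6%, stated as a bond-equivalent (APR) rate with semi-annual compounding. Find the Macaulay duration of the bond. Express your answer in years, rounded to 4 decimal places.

1.9798 years

Periodic yield y = 0.043. Discount each cash flow and weight by its period:
  t   CF        PV=CF/(1+0.043)^t    t·PV
  1        31.25        29.9616        29.9616
  2        31.25        28.7264        57.4528
  3        31.25        27.5421        82.6263
  4     5,031.25     4,251.4655    17,005.8622
  Σ                  4,337.6957    17,175.9030
Price P = Σ PV = 4,337.6957.
Macaulay duration = Σ(t·PV) / P = 17,175.9030 / 4,337.6957 = 3.95968 half-year periods.
In years: 3.95968 / 2 = 1.97984 years.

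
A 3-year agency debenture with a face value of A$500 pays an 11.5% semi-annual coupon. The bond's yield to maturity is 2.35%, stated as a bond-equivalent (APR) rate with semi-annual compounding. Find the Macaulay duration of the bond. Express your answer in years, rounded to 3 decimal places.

2.668 years

Periodic yield y = 0.01175. Discount each cash flow and weight by its period:
  t   CF        PV=CF/(1+0.01175)^t    t·PV
  1        28.75        28.4161        28.4161
  2        28.75        28.0861        56.1722
  3        28.75        27.7599        83.2798
  4        28.75        27.4375       109.7501
  5        28.75        27.1189       135.5944
  6       528.75       492.9593     2,957.7561
  Σ                    631.7779     3,370.9687
Price P = Σ PV = 631.7779.
Macaulay duration = Σ(t·PV) / P = 3,370.9687 / 631.7779 = 5.33569 half-year periods.
In years: 5.33569 / 2 = 2.66784 years.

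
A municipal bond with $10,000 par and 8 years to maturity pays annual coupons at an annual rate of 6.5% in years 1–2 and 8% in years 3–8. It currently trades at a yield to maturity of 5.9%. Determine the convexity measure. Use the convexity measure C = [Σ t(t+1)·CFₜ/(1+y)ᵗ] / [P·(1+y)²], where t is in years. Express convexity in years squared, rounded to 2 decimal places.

With y = 0.059:
  t   CF        PV=CF/(1+0.059)^t    t·PV        t(t+1)·PV
  1       650.00       613.7866       613.7866       1,227.5732
  2       650.00       579.5907     1,159.1815       3,477.5444
  3       800.00       673.6000     2,020.8001       8,083.2005
  4       800.00       636.0718     2,544.2872      12,721.4361
  5       800.00       600.6344     3,003.1719      18,019.0314
  6       800.00       567.1713     3,403.0276      23,821.1935
  7       800.00       535.5725     3,749.0075      29,992.0598
  8    10,800.00     6,827.4114    54,619.2914     491,573.6227
  Σ                 11,033.8388    71,112.5538     588,915.6616
P = 11,033.8388.
Convexity = Σ t(t+1)·PV / [P·(1+y)²] = 588,915.6616 / (11,033.8388 × 1.121481) = 47.59207.

47.59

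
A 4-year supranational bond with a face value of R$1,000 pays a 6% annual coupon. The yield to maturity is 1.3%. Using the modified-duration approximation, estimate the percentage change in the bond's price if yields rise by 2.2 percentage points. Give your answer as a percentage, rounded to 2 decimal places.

Periodic yield y = 0.013. Modified duration first:
  t   CF        PV=CF/(1+0.013)^t    t·PV
  1        60.00        59.2300        59.2300
  2        60.00        58.4699       116.9398
  3        60.00        57.7195       173.1586
  4     1,060.00     1,006.6259     4,026.5034
  Σ                  1,182.0453     4,375.8319
P = 1,182.0453; D_Mac = 3.70192 yrs; D_mod = 3.70192/(1+0.013) = 3.65441 yrs.
ΔP/P ≈ -D_mod · Δy = -3.65441 × (+0.022) = -0.080397 = -8.0397%.

-8.04%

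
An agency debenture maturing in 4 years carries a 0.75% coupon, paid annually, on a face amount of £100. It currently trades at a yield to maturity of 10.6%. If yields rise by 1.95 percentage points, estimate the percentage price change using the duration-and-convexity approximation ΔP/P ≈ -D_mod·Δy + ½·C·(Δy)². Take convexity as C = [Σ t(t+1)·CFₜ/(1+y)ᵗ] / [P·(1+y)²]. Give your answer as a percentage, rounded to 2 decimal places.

With y = 0.106:
  t   CF        PV=CF/(1+0.106)^t    t·PV        t(t+1)·PV
  1         0.75         0.6781         0.6781           1.3562
  2         0.75         0.6131         1.2263           3.6788
  3         0.75         0.5544         1.6631           6.6524
  4       100.75        67.3325       269.3299       1,346.6494
  Σ                     69.1781       272.8974       1,358.3368
P = 69.1781; D_Mac = 3.94485 yrs; D_mod = 3.56677 yrs; C = 16.05198.
Duration effect: -3.56677 × (+0.0195) = -0.069552
Convexity effect: 0.5 × 16.05198 × (0.0195)² = +0.0030519
ΔP/P ≈ -0.069552 + 0.0030519 = -0.066500 = -6.6500%.

-6.65%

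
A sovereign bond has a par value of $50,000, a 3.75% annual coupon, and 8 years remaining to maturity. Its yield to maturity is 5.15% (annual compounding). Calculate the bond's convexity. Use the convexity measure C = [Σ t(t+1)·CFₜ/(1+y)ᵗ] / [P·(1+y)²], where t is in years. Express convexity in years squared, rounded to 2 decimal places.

54.44

With y = 0.0515:
  t   CF        PV=CF/(1+0.0515)^t    t·PV        t(t+1)·PV
  1     1,875.00     1,783.1669     1,783.1669       3,566.3338
  2     1,875.00     1,695.8316     3,391.6632      10,174.9895
  3     1,875.00     1,612.7737     4,838.3212      19,353.2848
  4     1,875.00     1,533.7839     6,135.1354      30,675.6772
  5     1,875.00     1,458.6627     7,293.3137      43,759.8819
  6     1,875.00     1,387.2209     8,323.3251      58,263.2760
  7     1,875.00     1,319.2780     9,234.9463      73,879.5701
  8    51,875.00    34,712.3402   277,698.7216   2,499,288.4948
  Σ                 45,503.0579   318,698.5934   2,738,961.5082
P = 45,503.0579.
Convexity = Σ t(t+1)·PV / [P·(1+y)²] = 2,738,961.5082 / (45,503.0579 × 1.105652) = 54.44109.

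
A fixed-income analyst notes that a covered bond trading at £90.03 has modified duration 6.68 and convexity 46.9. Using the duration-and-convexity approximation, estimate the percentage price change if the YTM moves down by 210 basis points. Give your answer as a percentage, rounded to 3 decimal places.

Duration effect: -D_mod·Δy = -6.68 × (-0.021) = +0.140280
Convexity effect: ½·C·(Δy)² = 0.5 × 46.9 × (-0.021)² = +0.01034145
ΔP/P ≈ +0.140280 + 0.01034145 = +0.15062145
= +15.062145%.

+15.062%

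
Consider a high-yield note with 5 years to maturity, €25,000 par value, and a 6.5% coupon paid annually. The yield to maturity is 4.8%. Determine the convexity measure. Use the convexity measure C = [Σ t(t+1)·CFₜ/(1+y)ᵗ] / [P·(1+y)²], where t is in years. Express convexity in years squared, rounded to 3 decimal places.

23.320

With y = 0.048:
  t   CF        PV=CF/(1+0.048)^t    t·PV        t(t+1)·PV
  1     1,625.00     1,550.5725     1,550.5725       3,101.1450
  2     1,625.00     1,479.5539     2,959.1079       8,877.3236
  3     1,625.00     1,411.7881     4,235.3643      16,941.4572
  4     1,625.00     1,347.1261     5,388.5042      26,942.5210
  5    26,625.00    21,061.2044   105,306.0221     631,836.1323
  Σ                 26,850.2450   119,439.5709     687,698.5792
P = 26,850.2450.
Convexity = Σ t(t+1)·PV / [P·(1+y)²] = 687,698.5792 / (26,850.2450 × 1.098304) = 23.31993.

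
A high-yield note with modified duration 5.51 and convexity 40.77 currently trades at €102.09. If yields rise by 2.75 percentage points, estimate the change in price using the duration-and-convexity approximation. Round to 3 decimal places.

Duration effect: -D_mod·Δy = -5.51 × (+0.0275) = -0.151525
Convexity effect: ½·C·(Δy)² = 0.5 × 40.77 × (0.0275)² = +0.01541615625
ΔP/P ≈ -0.151525 + 0.01541615625 = -0.13610884375
ΔP ≈ 102.09 × (-0.13610884375) = -13.8953518584375.

-€13.895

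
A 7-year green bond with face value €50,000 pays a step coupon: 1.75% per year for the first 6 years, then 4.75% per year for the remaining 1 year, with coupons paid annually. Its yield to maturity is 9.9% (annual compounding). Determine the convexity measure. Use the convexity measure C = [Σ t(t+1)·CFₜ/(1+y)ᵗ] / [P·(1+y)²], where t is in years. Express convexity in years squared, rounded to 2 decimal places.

42.32

With y = 0.099:
  t   CF        PV=CF/(1+0.099)^t    t·PV        t(t+1)·PV
  1       875.00       796.1783       796.1783       1,592.3567
  2       875.00       724.4571     1,448.9142       4,346.7426
  3       875.00       659.1966     1,977.5899       7,910.3595
  4       875.00       599.8149     2,399.2598      11,996.2989
  5       875.00       545.7825     2,728.9124      16,373.4744
  6       875.00       496.6174     2,979.7042      20,857.9292
  7    52,375.00    27,048.3133   189,338.1934   1,514,705.5476
  Σ                 30,870.3602   201,668.7522   1,577,782.7089
P = 30,870.3602.
Convexity = Σ t(t+1)·PV / [P·(1+y)²] = 1,577,782.7089 / (30,870.3602 × 1.207801) = 42.31654.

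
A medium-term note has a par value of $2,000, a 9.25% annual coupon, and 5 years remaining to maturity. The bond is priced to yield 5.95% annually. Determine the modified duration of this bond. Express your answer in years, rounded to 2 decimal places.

4.04 years

Periodic yield y = 0.0595. First find Macaulay duration:
  t   CF        PV=CF/(1+0.0595)^t    t·PV
  1       185.00       174.6107       174.6107
  2       185.00       164.8048       329.6096
  3       185.00       155.5496       466.6487
  4       185.00       146.8141       587.2566
  5     2,185.00     1,636.6154     8,183.0770
  Σ                  2,278.3946     9,741.2026
P = 2,278.3946; Macaulay duration = 9,741.2026 / 2,278.3946 = 4.27547 years.
Modified duration = D_Mac / (1 + y) = 4.27547 / 1.0595 = 4.03536 years.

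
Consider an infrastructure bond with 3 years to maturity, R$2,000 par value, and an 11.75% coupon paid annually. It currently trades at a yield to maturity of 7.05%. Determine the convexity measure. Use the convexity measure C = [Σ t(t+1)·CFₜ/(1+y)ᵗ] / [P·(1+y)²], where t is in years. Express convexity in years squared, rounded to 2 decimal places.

With y = 0.0705:
  t   CF        PV=CF/(1+0.0705)^t    t·PV        t(t+1)·PV
  1       235.00       219.5236       219.5236         439.0472
  2       235.00       205.0664       410.1328       1,230.3984
  3     2,235.00     1,821.8705     5,465.6116      21,862.4464
  Σ                  2,246.4605     6,095.2680      23,531.8921
P = 2,246.4605.
Convexity = Σ t(t+1)·PV / [P·(1+y)²] = 23,531.8921 / (2,246.4605 × 1.145970) = 9.14081.

9.14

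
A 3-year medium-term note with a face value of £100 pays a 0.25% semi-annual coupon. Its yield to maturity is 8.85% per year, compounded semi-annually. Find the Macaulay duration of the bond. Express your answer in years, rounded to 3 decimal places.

Periodic yield y = 0.04425. Discount each cash flow and weight by its period:
  t   CF        PV=CF/(1+0.04425)^t    t·PV
  1        0.125         0.1197         0.1197
  2        0.125         0.1146         0.2293
  3        0.125         0.1098         0.3293
  4        0.125         0.1051         0.4205
  5        0.125         0.1007         0.5033
  6      100.125        77.2175       463.3049
  Σ                     77.7674       464.9070
Price P = Σ PV = 77.7674.
Macaulay duration = Σ(t·PV) / P = 464.9070 / 77.7674 = 5.97818 half-year periods.
In years: 5.97818 / 2 = 2.98909 years.

2.989 years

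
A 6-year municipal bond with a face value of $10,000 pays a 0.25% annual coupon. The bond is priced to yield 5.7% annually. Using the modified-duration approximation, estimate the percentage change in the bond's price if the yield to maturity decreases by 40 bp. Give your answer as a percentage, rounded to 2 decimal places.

Periodic yield y = 0.057. Modified duration first:
  t   CF        PV=CF/(1+0.057)^t    t·PV
  1        25.00        23.6518        23.6518
  2        25.00        22.3764        44.7528
  3        25.00        21.1697        63.5092
  4        25.00        20.0281        80.1125
  5        25.00        18.9481        94.7404
  6    10,025.00     7,188.4368    43,130.6207
  Σ                  7,294.6109    43,437.3873
P = 7,294.6109; D_Mac = 5.95472 yrs; D_mod = 5.95472/(1+0.057) = 5.63361 yrs.
ΔP/P ≈ -D_mod · Δy = -5.63361 × (-0.004) = +0.022534 = +2.2534%.

+2.25%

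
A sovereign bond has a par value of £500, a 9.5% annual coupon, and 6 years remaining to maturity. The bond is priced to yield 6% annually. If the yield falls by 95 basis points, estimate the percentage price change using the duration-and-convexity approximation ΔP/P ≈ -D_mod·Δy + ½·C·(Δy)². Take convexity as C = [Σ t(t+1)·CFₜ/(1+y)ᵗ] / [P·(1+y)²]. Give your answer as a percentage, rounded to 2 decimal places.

+4.55%

With y = 0.06:
  t   CF        PV=CF/(1+0.06)^t    t·PV        t(t+1)·PV
  1        47.50        44.8113        44.8113          89.6226
  2        47.50        42.2748        84.5497         253.6490
  3        47.50        39.8819       119.6457         478.5830
  4        47.50        37.6244       150.4978         752.4890
  5        47.50        35.4948       177.4738       1,064.8429
  6       547.50       385.9659     2,315.7954      16,210.5676
  Σ                    586.0532     2,892.7737      18,849.7541
P = 586.0532; D_Mac = 4.93603 yrs; D_mod = 4.65663 yrs; C = 28.62575.
Duration effect: -4.65663 × (-0.0095) = +0.044238
Convexity effect: 0.5 × 28.62575 × (-0.0095)² = +0.0012917
ΔP/P ≈ +0.044238 + 0.0012917 = +0.045530 = +4.5530%.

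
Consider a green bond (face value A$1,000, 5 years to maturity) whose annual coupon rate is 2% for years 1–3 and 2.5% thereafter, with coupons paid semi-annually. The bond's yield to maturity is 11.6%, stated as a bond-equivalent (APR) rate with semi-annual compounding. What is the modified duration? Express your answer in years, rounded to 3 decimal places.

Periodic yield y = 0.058. First find Macaulay duration:
  t   CF        PV=CF/(1+0.058)^t    t·PV
  1        10.00         9.4518         9.4518
  2        10.00         8.9336        17.8673
  3        10.00         8.4439        25.3317
  4        10.00         7.9810        31.9240
  5        10.00         7.5435        37.7174
  6        10.00         7.1299        42.7797
  7        12.50         8.4238        58.9669
  8        12.50         7.9620        63.6964
  9        12.50         7.5256        67.7301
  10    1,012.50       576.1537     5,761.5370
  Σ                    649.5489     6,117.0022
P = 649.5489; Macaulay duration = 6,117.0022 / 649.5489 = 9.41731 half-year periods = 4.70865 years.
Modified duration = D_Mac / (1 + y) = 4.70865 / 1.058 = 4.45052 years.

4.451 years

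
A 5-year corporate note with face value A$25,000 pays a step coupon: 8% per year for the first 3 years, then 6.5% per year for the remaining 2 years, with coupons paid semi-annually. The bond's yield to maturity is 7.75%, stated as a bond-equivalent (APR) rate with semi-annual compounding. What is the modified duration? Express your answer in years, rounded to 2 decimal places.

4.06 years

Periodic yield y = 0.03875. First find Macaulay duration:
  t   CF        PV=CF/(1+0.03875)^t    t·PV
  1     1,000.00       962.6955       962.6955
  2     1,000.00       926.7827     1,853.5654
  3     1,000.00       892.2096     2,676.6288
  4     1,000.00       858.9262     3,435.7048
  5     1,000.00       826.8844     4,134.4222
  6     1,000.00       796.0380     4,776.2278
  7       812.50       622.6530     4,358.5713
  8       812.50       599.4253     4,795.4025
  9       812.50       577.0641     5,193.5767
  10   25,812.50    17,648.9837   176,489.8366
  Σ                 24,711.6625   208,676.6316
P = 24,711.6625; Macaulay duration = 208,676.6316 / 24,711.6625 = 8.44446 half-year periods = 4.22223 years.
Modified duration = D_Mac / (1 + y) = 4.22223 / 1.03875 = 4.06472 years.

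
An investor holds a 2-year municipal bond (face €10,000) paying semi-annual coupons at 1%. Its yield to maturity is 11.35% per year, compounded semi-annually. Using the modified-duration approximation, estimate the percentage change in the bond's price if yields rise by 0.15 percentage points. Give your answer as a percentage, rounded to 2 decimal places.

Periodic yield y = 0.05675. Modified duration first:
  t   CF        PV=CF/(1+0.05675)^t    t·PV
  1        50.00        47.3149        47.3149
  2        50.00        44.7740        89.5479
  3        50.00        42.3695       127.1085
  4    10,050.00     8,058.9235    32,235.6942
  Σ                  8,193.3819    32,499.6655
P = 8,193.3819; D_Mac = 3.96658 half-year periods = 1.98329 yrs; D_mod = 1.98329/(1+0.05675) = 1.87678 yrs.
ΔP/P ≈ -D_mod · Δy = -1.87678 × (+0.0015) = -0.002815 = -0.2815%.

-0.28%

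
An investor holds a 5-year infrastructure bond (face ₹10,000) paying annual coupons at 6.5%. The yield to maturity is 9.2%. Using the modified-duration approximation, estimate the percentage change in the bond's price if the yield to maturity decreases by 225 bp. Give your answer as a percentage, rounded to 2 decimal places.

+9.04%

Periodic yield y = 0.092. Modified duration first:
  t   CF        PV=CF/(1+0.092)^t    t·PV
  1       650.00       595.2381       595.2381
  2       650.00       545.0898     1,090.1797
  3       650.00       499.1665     1,497.4995
  4       650.00       457.1122     1,828.4488
  5    10,650.00     6,858.6149    34,293.0743
  Σ                  8,955.2215    39,304.4403
P = 8,955.2215; D_Mac = 4.38900 yrs; D_mod = 4.38900/(1+0.092) = 4.01923 yrs.
ΔP/P ≈ -D_mod · Δy = -4.01923 × (-0.0225) = +0.090433 = +9.0433%.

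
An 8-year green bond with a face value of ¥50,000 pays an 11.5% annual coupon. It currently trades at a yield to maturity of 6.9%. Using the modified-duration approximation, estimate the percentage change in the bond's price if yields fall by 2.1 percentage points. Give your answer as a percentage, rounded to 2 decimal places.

+11.63%

Periodic yield y = 0.069. Modified duration first:
  t   CF        PV=CF/(1+0.069)^t    t·PV
  1     5,750.00     5,378.8587     5,378.8587
  2     5,750.00     5,031.6733    10,063.3466
  3     5,750.00     4,706.8974    14,120.6921
  4     5,750.00     4,403.0845    17,612.3382
  5     5,750.00     4,118.8817    20,594.4085
  6     5,750.00     3,853.0231    23,118.1386
  7     5,750.00     3,604.3247    25,230.2729
  8    55,750.00    32,690.6255   261,525.0038
  Σ                 63,787.3689   377,643.0594
P = 63,787.3689; D_Mac = 5.92034 yrs; D_mod = 5.92034/(1+0.069) = 5.53821 yrs.
ΔP/P ≈ -D_mod · Δy = -5.53821 × (-0.021) = +0.116302 = +11.6302%.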